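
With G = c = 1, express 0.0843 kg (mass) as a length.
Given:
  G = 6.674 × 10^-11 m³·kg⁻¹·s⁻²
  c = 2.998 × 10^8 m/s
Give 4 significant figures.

In G = c = 1 units mass has dimensions of length; the conversion factor is G/c².
0.0843 kg × (G/c²) = 6.260 × 10^-29 m

6.260 × 10^-29 m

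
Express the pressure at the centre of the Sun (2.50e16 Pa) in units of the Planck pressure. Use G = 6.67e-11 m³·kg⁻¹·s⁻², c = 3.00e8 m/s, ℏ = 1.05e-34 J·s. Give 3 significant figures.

5.34e-98

Planck pressure: p_P = c⁷/(ℏG²) = 4.68e113 Pa.
2.50e16 / 4.68e113 = 5.34e-98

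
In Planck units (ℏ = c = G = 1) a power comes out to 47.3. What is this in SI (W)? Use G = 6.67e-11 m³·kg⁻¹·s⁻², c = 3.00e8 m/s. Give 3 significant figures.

One Planck power: P_P = c⁵/G = 3.64e52 W.
47.3 × 3.64e52 W = 1.72e54 W

1.72e54 W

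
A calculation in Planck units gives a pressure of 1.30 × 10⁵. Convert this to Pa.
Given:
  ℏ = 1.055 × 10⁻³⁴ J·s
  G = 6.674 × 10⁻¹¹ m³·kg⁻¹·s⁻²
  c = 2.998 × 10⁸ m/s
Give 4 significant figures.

One Planck pressure: p_P = c⁷/(ℏG²) = 4.632 × 10¹¹³ Pa.
1.30 × 10⁵ × 4.632 × 10¹¹³ Pa = 6.022 × 10¹¹⁸ Pa

6.022 × 10¹¹⁸ Pa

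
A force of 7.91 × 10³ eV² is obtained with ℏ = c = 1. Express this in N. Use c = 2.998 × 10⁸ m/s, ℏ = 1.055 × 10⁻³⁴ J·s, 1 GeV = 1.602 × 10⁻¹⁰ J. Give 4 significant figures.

Force is [E]/[L] = [E]²/(ℏc); restore (ℏc)⁻¹.
1 GeV² → 1/(ℏc) × (1 GeV in J)² = 8.114 × 10⁵ N.
Convert the energy scale: 7.91 × 10³ eV² = 7.91 × 10⁻¹⁵ GeV².
Result: 7.91 × 10⁻¹⁵ × 8.114 × 10⁵ = 6.418 × 10⁻⁹ N.

6.418 × 10⁻⁹ N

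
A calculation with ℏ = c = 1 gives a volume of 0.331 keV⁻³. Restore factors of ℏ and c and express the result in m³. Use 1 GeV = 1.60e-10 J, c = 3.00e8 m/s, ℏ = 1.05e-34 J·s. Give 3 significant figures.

Volume is [L]³ = [E]⁻³·(ℏc)³.
1 GeV⁻³ → (ℏc)³ × (1 GeV in J)⁻³ = 7.63e-48 m³.
Convert the energy scale: 0.331 keV⁻³ = 3.31e17 GeV⁻³.
Result: 3.31e17 × 7.63e-48 = 2.53e-30 m³.

2.53e-30 m³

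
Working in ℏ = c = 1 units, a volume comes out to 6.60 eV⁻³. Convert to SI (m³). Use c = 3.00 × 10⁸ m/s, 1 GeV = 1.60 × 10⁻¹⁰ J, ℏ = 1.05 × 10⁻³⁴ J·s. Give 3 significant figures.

5.04 × 10⁻²⁰ m³

Volume is [L]³ = [E]⁻³·(ℏc)³.
1 GeV⁻³ → (ℏc)³ × (1 GeV in J)⁻³ = 7.63 × 10⁻⁴⁸ m³.
Convert the energy scale: 6.60 eV⁻³ = 6.60 × 10²⁷ GeV⁻³.
Result: 6.60 × 10²⁷ × 7.63 × 10⁻⁴⁸ = 5.04 × 10⁻²⁰ m³.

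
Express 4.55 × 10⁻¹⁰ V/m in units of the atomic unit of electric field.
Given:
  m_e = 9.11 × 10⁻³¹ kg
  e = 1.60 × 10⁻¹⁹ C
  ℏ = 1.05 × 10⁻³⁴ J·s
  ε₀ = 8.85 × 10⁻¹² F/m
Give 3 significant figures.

atomic unit of electric field: E_au = E_h/(e a₀) = m_e²e⁵/((4πε₀)³ℏ⁴) = 5.20 × 10¹¹ V/m.
4.55 × 10⁻¹⁰ / 5.20 × 10¹¹ = 8.74 × 10⁻²²

8.74 × 10⁻²²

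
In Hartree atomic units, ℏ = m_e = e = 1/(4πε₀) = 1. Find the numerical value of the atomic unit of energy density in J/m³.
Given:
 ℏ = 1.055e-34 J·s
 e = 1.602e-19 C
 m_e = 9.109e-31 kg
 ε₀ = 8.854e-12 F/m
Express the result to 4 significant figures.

From ℏ = m_e = e = 1/(4πε₀) = 1 the energy density scale is u_au = E_h/a₀³ = m_e⁴e¹⁰/((4πε₀)⁵ℏ⁸).
E_h = 4.354e-18 J
a₀ = 5.297e-11 m
E_h/a₀³ = 2.929e13 J/m³

2.929e13 J/m³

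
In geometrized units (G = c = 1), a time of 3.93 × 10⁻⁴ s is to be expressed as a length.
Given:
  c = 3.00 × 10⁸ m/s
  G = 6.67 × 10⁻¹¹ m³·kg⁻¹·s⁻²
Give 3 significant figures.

Time → length via c.
3.93 × 10⁻⁴ s × (c) = 1.18 × 10⁵ m

1.18 × 10⁵ m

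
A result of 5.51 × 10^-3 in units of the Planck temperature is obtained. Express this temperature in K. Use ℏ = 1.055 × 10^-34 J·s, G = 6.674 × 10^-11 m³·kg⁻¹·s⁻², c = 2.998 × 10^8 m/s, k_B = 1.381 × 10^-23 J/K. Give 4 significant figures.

One Planck temperature: T_P = √(ℏc⁵/G) / k_B = 1.417 × 10^32 K.
5.51 × 10^-3 × 1.417 × 10^32 K = 7.807 × 10^29 K

7.807 × 10^29 K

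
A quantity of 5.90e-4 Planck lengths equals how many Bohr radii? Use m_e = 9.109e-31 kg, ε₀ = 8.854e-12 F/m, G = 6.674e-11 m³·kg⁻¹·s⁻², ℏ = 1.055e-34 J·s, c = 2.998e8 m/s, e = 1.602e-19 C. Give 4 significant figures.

1.800e-28

Planck length: ℓ_P = √(ℏG/c³) = 1.616e-35 m
Bohr radius: a₀ = 4πε₀ℏ²/(m_e e²) = 5.297e-11 m
5.90e-4 × 1.616e-35 / 5.297e-11 = 1.800e-28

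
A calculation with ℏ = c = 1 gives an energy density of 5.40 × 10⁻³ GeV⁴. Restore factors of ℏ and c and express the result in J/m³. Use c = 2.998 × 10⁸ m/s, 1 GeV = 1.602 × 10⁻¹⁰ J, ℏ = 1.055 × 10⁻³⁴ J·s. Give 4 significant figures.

[E]/[L]³ = [E]⁴/(ℏc)³; restore (ℏc)⁻³.
1 GeV⁴ → 1/(ℏc)³ × (1 GeV in J)⁴ = 2.082 × 10³⁷ J/m³.
Result: 5.40 × 10⁻³ × 2.082 × 10³⁷ = 1.124 × 10³⁵ J/m³.

1.124 × 10³⁵ J/m³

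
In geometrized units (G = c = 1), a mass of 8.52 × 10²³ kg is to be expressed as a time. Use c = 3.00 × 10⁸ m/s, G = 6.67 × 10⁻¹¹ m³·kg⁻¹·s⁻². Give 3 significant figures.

Mass → time via G/c³.
8.52 × 10²³ kg × (G/c³) = 2.10 × 10⁻¹² s

2.10 × 10⁻¹² s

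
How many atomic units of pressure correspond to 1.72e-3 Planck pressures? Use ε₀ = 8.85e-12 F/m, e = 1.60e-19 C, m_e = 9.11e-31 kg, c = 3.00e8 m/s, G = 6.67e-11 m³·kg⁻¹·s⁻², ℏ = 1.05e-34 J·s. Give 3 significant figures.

2.67e97

Planck pressure: p_P = c⁷/(ℏG²) = 4.68e113 Pa
atomic unit of pressure: P_au = E_h/a₀³ = m_e⁴e¹⁰/((4πε₀)⁵ℏ⁸) = 3.01e13 Pa
1.72e-3 × 4.68e113 / 3.01e13 = 2.67e97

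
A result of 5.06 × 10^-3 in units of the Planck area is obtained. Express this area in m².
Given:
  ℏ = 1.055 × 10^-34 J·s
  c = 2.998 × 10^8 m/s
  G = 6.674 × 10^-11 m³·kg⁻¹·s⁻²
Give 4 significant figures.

One Planck area: A_P = ℏG/c³ = 2.613 × 10^-70 m².
5.06 × 10^-3 × 2.613 × 10^-70 m² = 1.322 × 10^-72 m²

1.322 × 10^-72 m²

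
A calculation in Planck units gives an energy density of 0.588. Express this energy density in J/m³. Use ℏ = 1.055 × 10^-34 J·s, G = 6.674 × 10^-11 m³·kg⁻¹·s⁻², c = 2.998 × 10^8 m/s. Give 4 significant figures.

One Planck energy density: u_P = c⁷/(ℏG²) = 4.632 × 10^113 J/m³.
0.588 × 4.632 × 10^113 J/m³ = 2.724 × 10^113 J/m³

2.724 × 10^113 J/m³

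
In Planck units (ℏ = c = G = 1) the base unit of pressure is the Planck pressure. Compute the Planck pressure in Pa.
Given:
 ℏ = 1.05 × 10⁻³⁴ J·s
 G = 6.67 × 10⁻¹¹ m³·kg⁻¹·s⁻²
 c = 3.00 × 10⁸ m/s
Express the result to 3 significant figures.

4.68 × 10¹¹³ Pa

p_P = c⁷/(ℏG²)
  = 2.19 × 10⁵⁹ / 4.67 × 10⁻⁵⁵
  = 4.68 × 10¹¹³ Pa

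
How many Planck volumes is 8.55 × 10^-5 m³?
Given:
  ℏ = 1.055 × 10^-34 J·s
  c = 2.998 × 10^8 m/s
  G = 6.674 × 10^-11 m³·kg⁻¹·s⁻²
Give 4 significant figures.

Planck volume: V_P = (ℏG/c³)^(3/2) = 4.224 × 10^-105 m³.
8.55 × 10^-5 / 4.224 × 10^-105 = 2.024 × 10^100

2.024 × 10^100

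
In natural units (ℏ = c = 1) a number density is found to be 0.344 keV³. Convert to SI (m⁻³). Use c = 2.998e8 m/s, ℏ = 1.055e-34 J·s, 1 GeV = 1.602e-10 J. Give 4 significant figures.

4.470e28 m⁻³

Number density is [L]⁻³ = [E]³/(ℏc)³.
1 GeV³ → 1/(ℏc)³ × (1 GeV in J)³ = 1.299e47 m⁻³.
Convert the energy scale: 0.344 keV³ = 3.44e-19 GeV³.
Result: 3.44e-19 × 1.299e47 = 4.470e28 m⁻³.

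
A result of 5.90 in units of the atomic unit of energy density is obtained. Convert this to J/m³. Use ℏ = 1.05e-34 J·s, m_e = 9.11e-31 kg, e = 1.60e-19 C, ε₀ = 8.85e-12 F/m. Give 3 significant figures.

One atomic unit of energy density: u_au = E_h/a₀³ = m_e⁴e¹⁰/((4πε₀)⁵ℏ⁸) = 3.01e13 J/m³.
5.90 × 3.01e13 J/m³ = 1.78e14 J/m³

1.78e14 J/m³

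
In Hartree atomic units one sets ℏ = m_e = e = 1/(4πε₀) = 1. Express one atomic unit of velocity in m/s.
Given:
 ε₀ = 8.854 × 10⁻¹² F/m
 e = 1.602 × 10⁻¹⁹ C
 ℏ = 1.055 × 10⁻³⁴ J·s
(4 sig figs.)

2.186 × 10⁶ m/s

v_au = e²/(4πε₀ℏ)
  = 2.566 × 10⁻³⁸ / 1.174 × 10⁻⁴⁴
  = 2.186 × 10⁶ m/s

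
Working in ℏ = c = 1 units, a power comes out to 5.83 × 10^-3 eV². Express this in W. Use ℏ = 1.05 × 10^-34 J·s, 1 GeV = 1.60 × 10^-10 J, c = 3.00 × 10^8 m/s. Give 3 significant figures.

1.42 × 10^-6 W

Power is [E]/[T] = [E]²/ℏ.
1 GeV² → 1/ℏ × (1 GeV in J)² = 2.44 × 10^14 W.
Convert the energy scale: 5.83 × 10^-3 eV² = 5.83 × 10^-21 GeV².
Result: 5.83 × 10^-21 × 2.44 × 10^14 = 1.42 × 10^-6 W.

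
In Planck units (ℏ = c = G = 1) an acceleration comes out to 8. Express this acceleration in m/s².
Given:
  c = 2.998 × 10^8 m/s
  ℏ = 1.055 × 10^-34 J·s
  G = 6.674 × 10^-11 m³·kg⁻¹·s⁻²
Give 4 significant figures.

One Planck acceleration: a_P = √(c⁷/(ℏG)) = 5.560 × 10^51 m/s².
8 × 5.560 × 10^51 m/s² = 4.448 × 10^52 m/s²

4.448 × 10^52 m/s²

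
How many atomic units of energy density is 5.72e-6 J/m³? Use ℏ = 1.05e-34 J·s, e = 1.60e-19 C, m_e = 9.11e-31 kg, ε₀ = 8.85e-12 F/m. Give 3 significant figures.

1.90e-19

atomic unit of energy density: u_au = E_h/a₀³ = m_e⁴e¹⁰/((4πε₀)⁵ℏ⁸) = 3.01e13 J/m³.
5.72e-6 / 3.01e13 = 1.90e-19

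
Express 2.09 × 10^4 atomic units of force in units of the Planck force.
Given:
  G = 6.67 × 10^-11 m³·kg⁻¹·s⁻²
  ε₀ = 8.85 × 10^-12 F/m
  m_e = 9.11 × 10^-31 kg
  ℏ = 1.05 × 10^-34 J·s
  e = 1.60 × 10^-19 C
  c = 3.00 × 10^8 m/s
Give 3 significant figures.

1.43 × 10^-47

atomic unit of force: F_au = E_h/a₀ = m_e²e⁶/((4πε₀)³ℏ⁴) = 8.33 × 10^-8 N
Planck force: F_P = c⁴/G = 1.21 × 10^44 N
2.09 × 10^4 × 8.33 × 10^-8 / 1.21 × 10^44 = 1.43 × 10^-47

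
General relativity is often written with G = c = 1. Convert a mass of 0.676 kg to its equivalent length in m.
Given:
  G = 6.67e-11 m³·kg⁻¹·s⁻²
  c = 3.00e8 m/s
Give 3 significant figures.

5.01e-28 m

In G = c = 1 units mass has dimensions of length; the conversion factor is G/c².
0.676 kg × (G/c²) = 5.01e-28 m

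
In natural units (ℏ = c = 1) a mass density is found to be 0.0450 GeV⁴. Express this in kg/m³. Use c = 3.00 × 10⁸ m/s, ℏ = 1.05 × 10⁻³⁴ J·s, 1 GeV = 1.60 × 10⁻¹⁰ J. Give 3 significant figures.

1.05 × 10¹⁹ kg/m³

Mass density is [E]/(c²[L]³) = [E]⁴/(ℏ³c⁵).
1 GeV⁴ → 1/(ℏ³c⁵) × (1 GeV in J)⁴ = 2.33 × 10²⁰ kg/m³.
Result: 0.0450 × 2.33 × 10²⁰ = 1.05 × 10¹⁹ kg/m³.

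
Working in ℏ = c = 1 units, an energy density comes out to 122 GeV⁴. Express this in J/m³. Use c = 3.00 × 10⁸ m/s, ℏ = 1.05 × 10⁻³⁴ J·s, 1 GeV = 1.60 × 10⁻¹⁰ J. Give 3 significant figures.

[E]/[L]³ = [E]⁴/(ℏc)³; restore (ℏc)⁻³.
1 GeV⁴ → 1/(ℏc)³ × (1 GeV in J)⁴ = 2.10 × 10³⁷ J/m³.
Result: 122 × 2.10 × 10³⁷ = 2.56 × 10³⁹ J/m³.

2.56 × 10³⁹ J/m³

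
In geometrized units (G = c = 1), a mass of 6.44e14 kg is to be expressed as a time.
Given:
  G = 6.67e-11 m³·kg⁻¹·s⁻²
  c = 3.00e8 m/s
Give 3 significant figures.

1.59e-21 s

Mass → time via G/c³.
6.44e14 kg × (G/c³) = 1.59e-21 s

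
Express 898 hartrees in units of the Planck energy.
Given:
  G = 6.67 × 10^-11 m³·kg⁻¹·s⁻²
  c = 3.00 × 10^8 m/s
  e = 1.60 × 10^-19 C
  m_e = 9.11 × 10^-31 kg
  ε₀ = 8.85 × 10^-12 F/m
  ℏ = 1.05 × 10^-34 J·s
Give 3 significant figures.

2.01 × 10^-24

hartree: E_h = m_e e⁴/(4πε₀ℏ)² = 4.38 × 10^-18 J
Planck energy: E_P = √(ℏc⁵/G) = 1.96 × 10^9 J
898 × 4.38 × 10^-18 / 1.96 × 10^9 = 2.01 × 10^-24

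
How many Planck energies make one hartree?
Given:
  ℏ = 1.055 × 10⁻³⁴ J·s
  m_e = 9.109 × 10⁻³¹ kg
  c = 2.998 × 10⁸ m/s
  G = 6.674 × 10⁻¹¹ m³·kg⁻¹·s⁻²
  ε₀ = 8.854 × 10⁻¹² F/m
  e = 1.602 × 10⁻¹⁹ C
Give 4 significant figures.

2.225 × 10⁻²⁷

hartree: E_h = m_e e⁴/(4πε₀ℏ)² = 4.354 × 10⁻¹⁸ J
Planck energy: E_P = √(ℏc⁵/G) = 1.957 × 10⁹ J
ratio = 4.354 × 10⁻¹⁸ / 1.957 × 10⁹ = 2.225 × 10⁻²⁷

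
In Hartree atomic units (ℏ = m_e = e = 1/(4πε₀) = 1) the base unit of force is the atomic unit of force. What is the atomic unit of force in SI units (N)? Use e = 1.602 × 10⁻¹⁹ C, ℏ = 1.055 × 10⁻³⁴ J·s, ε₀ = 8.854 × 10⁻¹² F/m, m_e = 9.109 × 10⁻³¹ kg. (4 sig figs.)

8.220 × 10⁻⁸ N

F_au = E_h/a₀ = m_e²e⁶/((4πε₀)³ℏ⁴)
E_h = 4.354 × 10⁻¹⁸ J
a₀ = 5.297 × 10⁻¹¹ m
E_h/a₀ = 8.220 × 10⁻⁸ N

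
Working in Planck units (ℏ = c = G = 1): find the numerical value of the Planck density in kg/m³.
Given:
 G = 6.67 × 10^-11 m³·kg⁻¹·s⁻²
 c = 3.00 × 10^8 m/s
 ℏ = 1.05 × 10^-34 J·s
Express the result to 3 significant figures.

From ℏ = c = G = 1 the density scale is ρ_P = c⁵/(ℏG²).
  = 2.43 × 10^42 / 4.67 × 10^-55
  = 5.20 × 10^96 kg/m³

5.20 × 10^96 kg/m³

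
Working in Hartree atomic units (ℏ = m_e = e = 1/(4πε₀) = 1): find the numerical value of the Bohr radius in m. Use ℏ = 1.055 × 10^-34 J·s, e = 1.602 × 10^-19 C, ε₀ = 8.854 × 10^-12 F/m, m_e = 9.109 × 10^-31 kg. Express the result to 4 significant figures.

5.297 × 10^-11 m

From ℏ = m_e = e = 1/(4πε₀) = 1 the length scale is a₀ = 4πε₀ℏ²/(m_e e²).
  = 1.238 × 10^-78 / 2.338 × 10^-68
  = 5.297 × 10^-11 m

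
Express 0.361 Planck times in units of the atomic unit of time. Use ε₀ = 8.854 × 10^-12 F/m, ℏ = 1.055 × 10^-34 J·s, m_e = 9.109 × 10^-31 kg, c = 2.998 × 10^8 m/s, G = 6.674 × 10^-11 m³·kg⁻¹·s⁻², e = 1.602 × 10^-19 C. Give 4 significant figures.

8.034 × 10^-28

Planck time: t_P = √(ℏG/c⁵) = 5.392 × 10^-44 s
atomic unit of time: τ_au = (4πε₀)²ℏ³/(m_e e⁴) = 2.423 × 10^-17 s
0.361 × 5.392 × 10^-44 / 2.423 × 10^-17 = 8.034 × 10^-28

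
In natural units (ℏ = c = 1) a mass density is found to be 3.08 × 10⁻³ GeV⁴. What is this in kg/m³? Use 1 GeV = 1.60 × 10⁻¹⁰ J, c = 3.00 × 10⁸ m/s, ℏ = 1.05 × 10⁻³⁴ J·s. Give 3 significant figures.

7.18 × 10¹⁷ kg/m³

Mass density is [E]/(c²[L]³) = [E]⁴/(ℏ³c⁵).
1 GeV⁴ → 1/(ℏ³c⁵) × (1 GeV in J)⁴ = 2.33 × 10²⁰ kg/m³.
Result: 3.08 × 10⁻³ × 2.33 × 10²⁰ = 7.18 × 10¹⁷ kg/m³.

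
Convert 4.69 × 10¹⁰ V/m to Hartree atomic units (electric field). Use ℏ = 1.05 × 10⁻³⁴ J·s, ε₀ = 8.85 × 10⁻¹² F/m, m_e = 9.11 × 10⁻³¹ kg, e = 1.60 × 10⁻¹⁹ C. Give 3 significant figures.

0.0901

atomic unit of electric field: E_au = E_h/(e a₀) = m_e²e⁵/((4πε₀)³ℏ⁴) = 5.20 × 10¹¹ V/m.
4.69 × 10¹⁰ / 5.20 × 10¹¹ = 0.0901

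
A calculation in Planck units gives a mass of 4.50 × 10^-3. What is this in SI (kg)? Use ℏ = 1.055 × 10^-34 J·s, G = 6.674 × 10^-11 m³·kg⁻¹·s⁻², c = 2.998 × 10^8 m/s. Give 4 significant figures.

One Planck mass: m_P = √(ℏc/G) = 2.177 × 10^-8 kg.
4.50 × 10^-3 × 2.177 × 10^-8 kg = 9.796 × 10^-11 kg

9.796 × 10^-11 kg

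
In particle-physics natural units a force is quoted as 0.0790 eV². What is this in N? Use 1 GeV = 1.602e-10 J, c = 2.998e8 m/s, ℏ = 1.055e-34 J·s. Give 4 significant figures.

6.410e-14 N

Force is [E]/[L] = [E]²/(ℏc); restore (ℏc)⁻¹.
1 GeV² → 1/(ℏc) × (1 GeV in J)² = 8.114e5 N.
Convert the energy scale: 0.0790 eV² = 7.90e-20 GeV².
Result: 7.90e-20 × 8.114e5 = 6.410e-14 N.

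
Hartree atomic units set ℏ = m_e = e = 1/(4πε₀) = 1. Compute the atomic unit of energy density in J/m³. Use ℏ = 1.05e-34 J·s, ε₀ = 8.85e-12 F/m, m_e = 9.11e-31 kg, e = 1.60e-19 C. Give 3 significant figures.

3.01e13 J/m³

From ℏ = m_e = e = 1/(4πε₀) = 1 the energy density scale is u_au = E_h/a₀³ = m_e⁴e¹⁰/((4πε₀)⁵ℏ⁸).
E_h = 4.38e-18 J
a₀ = 5.26e-11 m
E_h/a₀³ = 3.01e13 J/m³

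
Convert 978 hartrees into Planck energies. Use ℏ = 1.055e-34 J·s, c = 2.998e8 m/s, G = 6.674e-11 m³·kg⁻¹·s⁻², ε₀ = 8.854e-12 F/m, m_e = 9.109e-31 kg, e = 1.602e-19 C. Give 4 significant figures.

2.176e-24

hartree: E_h = m_e e⁴/(4πε₀ℏ)² = 4.354e-18 J
Planck energy: E_P = √(ℏc⁵/G) = 1.957e9 J
978 × 4.354e-18 / 1.957e9 = 2.176e-24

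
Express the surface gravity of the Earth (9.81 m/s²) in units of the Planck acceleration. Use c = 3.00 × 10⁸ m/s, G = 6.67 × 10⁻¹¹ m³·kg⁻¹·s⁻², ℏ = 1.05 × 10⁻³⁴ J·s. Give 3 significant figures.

Planck acceleration: a_P = √(c⁷/(ℏG)) = 5.59 × 10⁵¹ m/s².
9.81 / 5.59 × 10⁵¹ = 1.76 × 10⁻⁵¹

1.76 × 10⁻⁵¹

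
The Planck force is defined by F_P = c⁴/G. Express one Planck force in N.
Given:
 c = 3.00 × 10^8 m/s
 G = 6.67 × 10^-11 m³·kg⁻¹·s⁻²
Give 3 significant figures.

F_P = c⁴/G
  = 8.10 × 10^33 / 6.67 × 10^-11
  = 1.21 × 10^44 N

1.21 × 10^44 N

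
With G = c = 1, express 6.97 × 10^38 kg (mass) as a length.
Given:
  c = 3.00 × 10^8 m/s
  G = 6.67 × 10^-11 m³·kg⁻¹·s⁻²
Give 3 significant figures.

5.17 × 10^11 m

In G = c = 1 units mass has dimensions of length; the conversion factor is G/c².
6.97 × 10^38 kg × (G/c²) = 5.17 × 10^11 m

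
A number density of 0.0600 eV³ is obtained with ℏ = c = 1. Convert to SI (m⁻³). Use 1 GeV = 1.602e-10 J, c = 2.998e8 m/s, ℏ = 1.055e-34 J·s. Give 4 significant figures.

7.796e18 m⁻³

Number density is [L]⁻³ = [E]³/(ℏc)³.
1 GeV³ → 1/(ℏc)³ × (1 GeV in J)³ = 1.299e47 m⁻³.
Convert the energy scale: 0.0600 eV³ = 6.00e-29 GeV³.
Result: 6.00e-29 × 1.299e47 = 7.796e18 m⁻³.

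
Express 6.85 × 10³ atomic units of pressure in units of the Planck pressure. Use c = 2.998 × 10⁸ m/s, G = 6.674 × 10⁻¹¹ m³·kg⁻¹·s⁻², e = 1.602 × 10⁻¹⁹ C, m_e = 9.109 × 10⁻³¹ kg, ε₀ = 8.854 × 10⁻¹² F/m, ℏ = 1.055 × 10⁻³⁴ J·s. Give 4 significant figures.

atomic unit of pressure: P_au = E_h/a₀³ = m_e⁴e¹⁰/((4πε₀)⁵ℏ⁸) = 2.929 × 10¹³ Pa
Planck pressure: p_P = c⁷/(ℏG²) = 4.632 × 10¹¹³ Pa
6.85 × 10³ × 2.929 × 10¹³ / 4.632 × 10¹¹³ = 4.331 × 10⁻⁹⁷

4.331 × 10⁻⁹⁷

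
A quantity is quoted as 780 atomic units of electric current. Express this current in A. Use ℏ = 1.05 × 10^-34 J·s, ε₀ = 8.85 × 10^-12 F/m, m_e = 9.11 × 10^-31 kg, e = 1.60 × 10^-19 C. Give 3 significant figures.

5.20 A

One atomic unit of electric current: I_au = e E_h/ℏ = m_e e⁵/((4πε₀)²ℏ³) = 6.67 × 10^-3 A.
780 × 6.67 × 10^-3 A = 5.20 A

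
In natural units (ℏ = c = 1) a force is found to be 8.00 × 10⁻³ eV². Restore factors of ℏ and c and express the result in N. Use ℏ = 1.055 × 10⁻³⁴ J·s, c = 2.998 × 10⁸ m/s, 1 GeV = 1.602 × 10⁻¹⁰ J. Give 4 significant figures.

Force is [E]/[L] = [E]²/(ℏc); restore (ℏc)⁻¹.
1 GeV² → 1/(ℏc) × (1 GeV in J)² = 8.114 × 10⁵ N.
Convert the energy scale: 8.00 × 10⁻³ eV² = 8.00 × 10⁻²¹ GeV².
Result: 8.00 × 10⁻²¹ × 8.114 × 10⁵ = 6.491 × 10⁻¹⁵ N.

6.491 × 10⁻¹⁵ N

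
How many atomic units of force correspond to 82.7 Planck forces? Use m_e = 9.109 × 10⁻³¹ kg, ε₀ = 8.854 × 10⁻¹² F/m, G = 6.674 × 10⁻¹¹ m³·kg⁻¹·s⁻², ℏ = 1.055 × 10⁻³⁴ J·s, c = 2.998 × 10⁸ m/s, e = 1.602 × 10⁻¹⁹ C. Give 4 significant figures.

Planck force: F_P = c⁴/G = 1.210 × 10⁴⁴ N
atomic unit of force: F_au = E_h/a₀ = m_e²e⁶/((4πε₀)³ℏ⁴) = 8.220 × 10⁻⁸ N
82.7 × 1.210 × 10⁴⁴ / 8.220 × 10⁻⁸ = 1.218 × 10⁵³

1.218 × 10⁵³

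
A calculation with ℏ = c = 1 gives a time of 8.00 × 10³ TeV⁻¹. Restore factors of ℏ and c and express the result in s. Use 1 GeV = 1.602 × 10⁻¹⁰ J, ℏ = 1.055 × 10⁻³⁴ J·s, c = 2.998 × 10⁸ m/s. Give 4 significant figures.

A time is [E]⁻¹ in ℏ=c=1; restore one factor of ℏ.
1 GeV⁻¹ → ℏ × (1 GeV in J)⁻¹ = 6.586 × 10⁻²⁵ s.
Convert the energy scale: 8.00 × 10³ TeV⁻¹ = 8 GeV⁻¹.
Result: 8 × 6.586 × 10⁻²⁵ = 5.268 × 10⁻²⁴ s.

5.268 × 10⁻²⁴ s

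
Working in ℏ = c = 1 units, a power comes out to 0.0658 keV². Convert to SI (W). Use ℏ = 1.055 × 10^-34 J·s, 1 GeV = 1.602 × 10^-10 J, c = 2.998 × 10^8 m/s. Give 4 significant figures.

Power is [E]/[T] = [E]²/ℏ.
1 GeV² → 1/ℏ × (1 GeV in J)² = 2.433 × 10^14 W.
Convert the energy scale: 0.0658 keV² = 6.58 × 10^-14 GeV².
Result: 6.58 × 10^-14 × 2.433 × 10^14 = 16.01 W.

16.01 W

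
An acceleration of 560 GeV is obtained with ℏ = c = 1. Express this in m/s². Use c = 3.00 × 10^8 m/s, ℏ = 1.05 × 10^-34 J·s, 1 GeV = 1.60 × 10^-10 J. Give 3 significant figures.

2.56 × 10^35 m/s²

Acceleration is [L]/[T]² = c·[E]/ℏ.
1 GeV → c/ℏ × (1 GeV in J) = 4.57 × 10^32 m/s².
Result: 560 × 4.57 × 10^32 = 2.56 × 10^35 m/s².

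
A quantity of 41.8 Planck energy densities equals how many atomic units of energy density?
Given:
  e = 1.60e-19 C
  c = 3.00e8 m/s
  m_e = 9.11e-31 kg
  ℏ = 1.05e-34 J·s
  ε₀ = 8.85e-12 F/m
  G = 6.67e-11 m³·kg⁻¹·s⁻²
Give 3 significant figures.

Planck energy density: u_P = c⁷/(ℏG²) = 4.68e113 J/m³
atomic unit of energy density: u_au = E_h/a₀³ = m_e⁴e¹⁰/((4πε₀)⁵ℏ⁸) = 3.01e13 J/m³
41.8 × 4.68e113 / 3.01e13 = 6.50e101

6.50e101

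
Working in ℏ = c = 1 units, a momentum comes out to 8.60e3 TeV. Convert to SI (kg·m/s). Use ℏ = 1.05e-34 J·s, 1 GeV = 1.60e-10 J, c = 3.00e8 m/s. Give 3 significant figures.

Momentum is [E]/c; divide by c.
1 GeV → 1/c × (1 GeV in J) = 5.33e-19 kg·m/s.
Convert the energy scale: 8.60e3 TeV = 8.60e6 GeV.
Result: 8.60e6 × 5.33e-19 = 4.59e-12 kg·m/s.

4.59e-12 kg·m/s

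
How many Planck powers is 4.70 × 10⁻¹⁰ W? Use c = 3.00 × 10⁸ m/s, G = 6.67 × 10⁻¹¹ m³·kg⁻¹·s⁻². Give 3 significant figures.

1.29 × 10⁻⁶²

Planck power: P_P = c⁵/G = 3.64 × 10⁵² W.
4.70 × 10⁻¹⁰ / 3.64 × 10⁵² = 1.29 × 10⁻⁶²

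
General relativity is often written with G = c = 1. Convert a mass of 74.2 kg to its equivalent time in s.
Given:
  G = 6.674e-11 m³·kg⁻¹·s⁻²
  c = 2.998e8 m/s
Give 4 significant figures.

Mass → time via G/c³.
74.2 kg × (G/c³) = 1.838e-34 s

1.838e-34 s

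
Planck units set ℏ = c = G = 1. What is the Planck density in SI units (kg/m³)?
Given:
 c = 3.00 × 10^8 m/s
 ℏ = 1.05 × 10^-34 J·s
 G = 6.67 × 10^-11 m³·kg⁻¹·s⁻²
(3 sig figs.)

From ℏ = c = G = 1 the density scale is ρ_P = c⁵/(ℏG²).
  = 2.43 × 10^42 / 4.67 × 10^-55
  = 5.20 × 10^96 kg/m³

5.20 × 10^96 kg/m³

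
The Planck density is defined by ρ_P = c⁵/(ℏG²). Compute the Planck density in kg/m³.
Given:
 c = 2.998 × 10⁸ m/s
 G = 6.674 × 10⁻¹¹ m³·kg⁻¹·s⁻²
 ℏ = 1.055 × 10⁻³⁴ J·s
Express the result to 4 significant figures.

ρ_P = c⁵/(ℏG²)
  = 2.422 × 10⁴² / 4.699 × 10⁻⁵⁵
  = 5.154 × 10⁹⁶ kg/m³

5.154 × 10⁹⁶ kg/m³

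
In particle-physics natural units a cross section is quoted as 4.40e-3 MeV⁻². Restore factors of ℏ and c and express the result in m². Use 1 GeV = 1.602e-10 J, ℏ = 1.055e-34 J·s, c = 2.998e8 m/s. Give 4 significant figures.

1.715e-28 m²

Area is [L]² = [E]⁻²·(ℏc)²; restore (ℏc)².
1 GeV⁻² → (ℏc)² × (1 GeV in J)⁻² = 3.898e-32 m².
Convert the energy scale: 4.40e-3 MeV⁻² = 4.40e3 GeV⁻².
Result: 4.40e3 × 3.898e-32 = 1.715e-28 m².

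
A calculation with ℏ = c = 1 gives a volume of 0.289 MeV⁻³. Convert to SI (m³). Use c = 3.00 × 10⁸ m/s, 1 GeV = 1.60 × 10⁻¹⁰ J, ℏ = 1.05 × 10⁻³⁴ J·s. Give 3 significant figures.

2.21 × 10⁻³⁹ m³

Volume is [L]³ = [E]⁻³·(ℏc)³.
1 GeV⁻³ → (ℏc)³ × (1 GeV in J)⁻³ = 7.63 × 10⁻⁴⁸ m³.
Convert the energy scale: 0.289 MeV⁻³ = 2.89 × 10⁸ GeV⁻³.
Result: 2.89 × 10⁸ × 7.63 × 10⁻⁴⁸ = 2.21 × 10⁻³⁹ m³.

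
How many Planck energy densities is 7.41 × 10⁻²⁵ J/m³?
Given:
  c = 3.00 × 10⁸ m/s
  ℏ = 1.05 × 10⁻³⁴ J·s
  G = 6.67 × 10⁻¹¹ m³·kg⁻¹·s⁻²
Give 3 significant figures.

1.58 × 10⁻¹³⁸

Planck energy density: u_P = c⁷/(ℏG²) = 4.68 × 10¹¹³ J/m³.
7.41 × 10⁻²⁵ / 4.68 × 10¹¹³ = 1.58 × 10⁻¹³⁸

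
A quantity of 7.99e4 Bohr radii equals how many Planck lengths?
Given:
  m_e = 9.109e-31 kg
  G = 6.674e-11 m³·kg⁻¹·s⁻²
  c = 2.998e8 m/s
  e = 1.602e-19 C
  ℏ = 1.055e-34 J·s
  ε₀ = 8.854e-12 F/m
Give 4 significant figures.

2.618e29

Bohr radius: a₀ = 4πε₀ℏ²/(m_e e²) = 5.297e-11 m
Planck length: ℓ_P = √(ℏG/c³) = 1.616e-35 m
7.99e4 × 5.297e-11 / 1.616e-35 = 2.618e29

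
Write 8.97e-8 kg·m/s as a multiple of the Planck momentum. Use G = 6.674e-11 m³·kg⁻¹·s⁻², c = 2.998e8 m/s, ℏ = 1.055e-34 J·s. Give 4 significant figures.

Planck momentum: p_P = √(ℏc³/G) = 6.527 kg·m/s.
8.97e-8 / 6.527 = 1.374e-8

1.374e-8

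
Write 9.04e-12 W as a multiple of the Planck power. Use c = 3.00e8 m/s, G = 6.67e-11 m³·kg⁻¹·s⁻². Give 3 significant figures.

2.48e-64

Planck power: P_P = c⁵/G = 3.64e52 W.
9.04e-12 / 3.64e52 = 2.48e-64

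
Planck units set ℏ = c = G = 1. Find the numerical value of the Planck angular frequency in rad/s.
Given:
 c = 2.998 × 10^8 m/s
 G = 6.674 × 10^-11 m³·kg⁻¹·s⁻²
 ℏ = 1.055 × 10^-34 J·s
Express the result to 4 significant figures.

The unique combination of the constants set to 1 with dimensions of angular frequency is ω_P = √(c⁵/(ℏG)).
  = √(3.440 × 10^86)
  = 1.855 × 10^43 rad/s

1.855 × 10^43 rad/s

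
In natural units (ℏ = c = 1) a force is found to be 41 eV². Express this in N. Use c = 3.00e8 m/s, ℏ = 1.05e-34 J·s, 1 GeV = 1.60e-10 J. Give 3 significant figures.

3.33e-11 N

Force is [E]/[L] = [E]²/(ℏc); restore (ℏc)⁻¹.
1 GeV² → 1/(ℏc) × (1 GeV in J)² = 8.13e5 N.
Convert the energy scale: 41 eV² = 4.10e-17 GeV².
Result: 4.10e-17 × 8.13e5 = 3.33e-11 N.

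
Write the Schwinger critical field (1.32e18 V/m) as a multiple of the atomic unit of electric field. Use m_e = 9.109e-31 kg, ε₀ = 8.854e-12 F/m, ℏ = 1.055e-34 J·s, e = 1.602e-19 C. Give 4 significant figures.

atomic unit of electric field: E_au = E_h/(e a₀) = m_e²e⁵/((4πε₀)³ℏ⁴) = 5.131e11 V/m.
1.32e18 / 5.131e11 = 2.573e6

2.573e6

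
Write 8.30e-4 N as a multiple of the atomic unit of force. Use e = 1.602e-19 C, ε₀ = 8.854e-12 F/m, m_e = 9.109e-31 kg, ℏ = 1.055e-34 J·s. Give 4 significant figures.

1.010e4

atomic unit of force: F_au = E_h/a₀ = m_e²e⁶/((4πε₀)³ℏ⁴) = 8.220e-8 N.
8.30e-4 / 8.220e-8 = 1.010e4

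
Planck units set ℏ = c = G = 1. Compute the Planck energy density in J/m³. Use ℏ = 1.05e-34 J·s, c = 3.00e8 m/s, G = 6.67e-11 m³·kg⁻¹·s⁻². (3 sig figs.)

The unique combination of the constants set to 1 with dimensions of energy density is u_P = c⁷/(ℏG²).
  = 2.19e59 / 4.67e-55
  = 4.68e113 J/m³

4.68e113 J/m³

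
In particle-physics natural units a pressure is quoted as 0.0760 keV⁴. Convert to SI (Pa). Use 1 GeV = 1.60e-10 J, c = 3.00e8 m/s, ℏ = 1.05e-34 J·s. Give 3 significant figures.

Pressure is [E]/[L]³ = [E]⁴/(ℏc)³.
1 GeV⁴ → 1/(ℏc)³ × (1 GeV in J)⁴ = 2.10e37 Pa.
Convert the energy scale: 0.0760 keV⁴ = 7.60e-26 GeV⁴.
Result: 7.60e-26 × 2.10e37 = 1.59e12 Pa.

1.59e12 Pa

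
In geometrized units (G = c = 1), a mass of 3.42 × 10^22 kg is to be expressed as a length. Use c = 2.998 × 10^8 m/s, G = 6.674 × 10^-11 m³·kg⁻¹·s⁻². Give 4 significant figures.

In G = c = 1 units mass has dimensions of length; the conversion factor is G/c².
3.42 × 10^22 kg × (G/c²) = 2.540 × 10^-5 m

2.540 × 10^-5 m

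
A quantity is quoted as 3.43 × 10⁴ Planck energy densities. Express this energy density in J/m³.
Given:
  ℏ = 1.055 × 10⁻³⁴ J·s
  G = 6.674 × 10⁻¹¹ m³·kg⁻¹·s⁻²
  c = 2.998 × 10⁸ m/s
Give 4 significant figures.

One Planck energy density: u_P = c⁷/(ℏG²) = 4.632 × 10¹¹³ J/m³.
3.43 × 10⁴ × 4.632 × 10¹¹³ J/m³ = 1.589 × 10¹¹⁸ J/m³

1.589 × 10¹¹⁸ J/m³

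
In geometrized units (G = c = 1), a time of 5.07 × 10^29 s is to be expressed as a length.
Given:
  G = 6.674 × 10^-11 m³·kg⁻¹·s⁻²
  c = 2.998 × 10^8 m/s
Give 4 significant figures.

1.520 × 10^38 m

Time → length via c.
5.07 × 10^29 s × (c) = 1.520 × 10^38 m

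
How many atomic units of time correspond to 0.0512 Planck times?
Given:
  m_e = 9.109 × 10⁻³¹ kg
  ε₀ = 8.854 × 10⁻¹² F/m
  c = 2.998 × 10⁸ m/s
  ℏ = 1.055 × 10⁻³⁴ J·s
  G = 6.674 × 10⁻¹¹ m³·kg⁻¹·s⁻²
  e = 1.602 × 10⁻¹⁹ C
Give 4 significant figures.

Planck time: t_P = √(ℏG/c⁵) = 5.392 × 10⁻⁴⁴ s
atomic unit of time: τ_au = (4πε₀)²ℏ³/(m_e e⁴) = 2.423 × 10⁻¹⁷ s
0.0512 × 5.392 × 10⁻⁴⁴ / 2.423 × 10⁻¹⁷ = 1.139 × 10⁻²⁸

1.139 × 10⁻²⁸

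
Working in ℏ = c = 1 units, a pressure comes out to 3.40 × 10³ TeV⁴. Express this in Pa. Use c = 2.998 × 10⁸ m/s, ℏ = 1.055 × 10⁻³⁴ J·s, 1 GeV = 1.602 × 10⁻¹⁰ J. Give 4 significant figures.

Pressure is [E]/[L]³ = [E]⁴/(ℏc)³.
1 GeV⁴ → 1/(ℏc)³ × (1 GeV in J)⁴ = 2.082 × 10³⁷ Pa.
Convert the energy scale: 3.40 × 10³ TeV⁴ = 3.40 × 10¹⁵ GeV⁴.
Result: 3.40 × 10¹⁵ × 2.082 × 10³⁷ = 7.077 × 10⁵² Pa.

7.077 × 10⁵² Pa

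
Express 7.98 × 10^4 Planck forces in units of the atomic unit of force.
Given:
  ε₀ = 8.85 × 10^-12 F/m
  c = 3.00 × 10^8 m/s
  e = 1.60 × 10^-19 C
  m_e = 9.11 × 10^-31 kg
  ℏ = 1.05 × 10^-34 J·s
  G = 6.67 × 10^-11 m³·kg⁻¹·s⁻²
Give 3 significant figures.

1.16 × 10^56

Planck force: F_P = c⁴/G = 1.21 × 10^44 N
atomic unit of force: F_au = E_h/a₀ = m_e²e⁶/((4πε₀)³ℏ⁴) = 8.33 × 10^-8 N
7.98 × 10^4 × 1.21 × 10^44 / 8.33 × 10^-8 = 1.16 × 10^56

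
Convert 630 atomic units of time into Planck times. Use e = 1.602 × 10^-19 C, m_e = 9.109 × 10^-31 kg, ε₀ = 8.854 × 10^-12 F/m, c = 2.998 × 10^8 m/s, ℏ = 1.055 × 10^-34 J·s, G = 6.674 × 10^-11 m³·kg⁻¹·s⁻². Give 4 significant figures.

2.831 × 10^29

atomic unit of time: τ_au = (4πε₀)²ℏ³/(m_e e⁴) = 2.423 × 10^-17 s
Planck time: t_P = √(ℏG/c⁵) = 5.392 × 10^-44 s
630 × 2.423 × 10^-17 / 5.392 × 10^-44 = 2.831 × 10^29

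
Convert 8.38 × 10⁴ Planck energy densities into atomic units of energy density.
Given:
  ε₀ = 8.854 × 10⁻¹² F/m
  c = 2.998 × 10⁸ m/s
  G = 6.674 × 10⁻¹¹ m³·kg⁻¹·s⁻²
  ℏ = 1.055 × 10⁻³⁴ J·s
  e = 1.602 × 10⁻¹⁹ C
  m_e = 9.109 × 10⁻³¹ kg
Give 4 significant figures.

1.325 × 10¹⁰⁵

Planck energy density: u_P = c⁷/(ℏG²) = 4.632 × 10¹¹³ J/m³
atomic unit of energy density: u_au = E_h/a₀³ = m_e⁴e¹⁰/((4πε₀)⁵ℏ⁸) = 2.929 × 10¹³ J/m³
8.38 × 10⁴ × 4.632 × 10¹¹³ / 2.929 × 10¹³ = 1.325 × 10¹⁰⁵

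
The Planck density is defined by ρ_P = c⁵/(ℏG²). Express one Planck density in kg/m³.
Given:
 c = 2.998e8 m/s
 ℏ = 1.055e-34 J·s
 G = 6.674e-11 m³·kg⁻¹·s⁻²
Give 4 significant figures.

ρ_P = c⁵/(ℏG²)
  = 2.422e42 / 4.699e-55
  = 5.154e96 kg/m³

5.154e96 kg/m³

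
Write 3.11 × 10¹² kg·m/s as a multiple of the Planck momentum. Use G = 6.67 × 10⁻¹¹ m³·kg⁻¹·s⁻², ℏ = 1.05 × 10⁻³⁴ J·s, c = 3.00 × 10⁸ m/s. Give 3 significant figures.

Planck momentum: p_P = √(ℏc³/G) = 6.52 kg·m/s.
3.11 × 10¹² / 6.52 = 4.77 × 10¹¹

4.77 × 10¹¹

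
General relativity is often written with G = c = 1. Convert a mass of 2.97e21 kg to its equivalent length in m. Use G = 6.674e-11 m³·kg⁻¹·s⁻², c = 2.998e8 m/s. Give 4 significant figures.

In G = c = 1 units mass has dimensions of length; the conversion factor is G/c².
2.97e21 kg × (G/c²) = 2.205e-6 m

2.205e-6 m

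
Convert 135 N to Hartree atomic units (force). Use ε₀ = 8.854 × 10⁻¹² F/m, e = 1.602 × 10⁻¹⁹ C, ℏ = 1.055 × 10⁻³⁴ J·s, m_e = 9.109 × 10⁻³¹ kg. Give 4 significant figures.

1.642 × 10⁹

atomic unit of force: F_au = E_h/a₀ = m_e²e⁶/((4πε₀)³ℏ⁴) = 8.220 × 10⁻⁸ N.
135 / 8.220 × 10⁻⁸ = 1.642 × 10⁹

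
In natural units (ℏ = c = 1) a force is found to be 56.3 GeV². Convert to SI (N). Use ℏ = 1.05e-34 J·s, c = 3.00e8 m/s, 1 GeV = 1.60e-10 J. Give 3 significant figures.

Force is [E]/[L] = [E]²/(ℏc); restore (ℏc)⁻¹.
1 GeV² → 1/(ℏc) × (1 GeV in J)² = 8.13e5 N.
Result: 56.3 × 8.13e5 = 4.58e7 N.

4.58e7 N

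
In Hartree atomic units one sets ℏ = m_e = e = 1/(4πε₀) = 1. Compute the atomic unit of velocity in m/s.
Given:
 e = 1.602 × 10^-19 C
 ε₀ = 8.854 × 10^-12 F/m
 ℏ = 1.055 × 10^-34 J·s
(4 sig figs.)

2.186 × 10^6 m/s

v_au = e²/(4πε₀ℏ)
  = 2.566 × 10^-38 / 1.174 × 10^-44
  = 2.186 × 10^6 m/s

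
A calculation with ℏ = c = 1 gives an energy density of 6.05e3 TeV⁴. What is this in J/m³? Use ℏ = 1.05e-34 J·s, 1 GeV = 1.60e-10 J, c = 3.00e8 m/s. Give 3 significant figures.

1.27e53 J/m³

[E]/[L]³ = [E]⁴/(ℏc)³; restore (ℏc)⁻³.
1 GeV⁴ → 1/(ℏc)³ × (1 GeV in J)⁴ = 2.10e37 J/m³.
Convert the energy scale: 6.05e3 TeV⁴ = 6.05e15 GeV⁴.
Result: 6.05e15 × 2.10e37 = 1.27e53 J/m³.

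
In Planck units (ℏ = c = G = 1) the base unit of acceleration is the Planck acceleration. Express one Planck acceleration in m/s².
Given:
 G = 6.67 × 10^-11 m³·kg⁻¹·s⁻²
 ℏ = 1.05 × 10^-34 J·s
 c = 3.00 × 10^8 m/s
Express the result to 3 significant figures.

5.59 × 10^51 m/s²

a_P = √(c⁷/(ℏG))
  = √(3.12 × 10^103)
  = 5.59 × 10^51 m/s²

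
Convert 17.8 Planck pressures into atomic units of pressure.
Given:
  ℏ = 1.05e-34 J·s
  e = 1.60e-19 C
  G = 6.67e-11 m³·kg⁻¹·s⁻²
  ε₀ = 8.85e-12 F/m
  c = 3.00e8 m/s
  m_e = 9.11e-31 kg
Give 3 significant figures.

2.77e101

Planck pressure: p_P = c⁷/(ℏG²) = 4.68e113 Pa
atomic unit of pressure: P_au = E_h/a₀³ = m_e⁴e¹⁰/((4πε₀)⁵ℏ⁸) = 3.01e13 Pa
17.8 × 4.68e113 / 3.01e13 = 2.77e101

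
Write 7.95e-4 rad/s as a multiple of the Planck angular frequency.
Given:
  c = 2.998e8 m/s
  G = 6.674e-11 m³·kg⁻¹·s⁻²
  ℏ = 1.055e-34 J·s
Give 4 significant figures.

Planck angular frequency: ω_P = √(c⁵/(ℏG)) = 1.855e43 rad/s.
7.95e-4 / 1.855e43 = 4.287e-47

4.287e-47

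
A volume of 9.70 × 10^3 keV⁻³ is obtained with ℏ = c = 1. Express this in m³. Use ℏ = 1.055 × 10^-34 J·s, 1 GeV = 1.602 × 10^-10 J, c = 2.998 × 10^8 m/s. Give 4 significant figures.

7.465 × 10^-26 m³

Volume is [L]³ = [E]⁻³·(ℏc)³.
1 GeV⁻³ → (ℏc)³ × (1 GeV in J)⁻³ = 7.696 × 10^-48 m³.
Convert the energy scale: 9.70 × 10^3 keV⁻³ = 9.70 × 10^21 GeV⁻³.
Result: 9.70 × 10^21 × 7.696 × 10^-48 = 7.465 × 10^-26 m³.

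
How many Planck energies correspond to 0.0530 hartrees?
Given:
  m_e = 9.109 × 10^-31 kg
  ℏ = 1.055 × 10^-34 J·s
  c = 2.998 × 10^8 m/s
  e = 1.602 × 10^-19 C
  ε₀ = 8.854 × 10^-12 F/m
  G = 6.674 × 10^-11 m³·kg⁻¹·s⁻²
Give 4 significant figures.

hartree: E_h = m_e e⁴/(4πε₀ℏ)² = 4.354 × 10^-18 J
Planck energy: E_P = √(ℏc⁵/G) = 1.957 × 10^9 J
0.0530 × 4.354 × 10^-18 / 1.957 × 10^9 = 1.179 × 10^-28

1.179 × 10^-28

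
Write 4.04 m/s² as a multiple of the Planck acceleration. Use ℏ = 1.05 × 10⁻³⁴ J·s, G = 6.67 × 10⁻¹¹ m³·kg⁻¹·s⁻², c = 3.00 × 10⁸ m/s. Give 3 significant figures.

7.23 × 10⁻⁵²

Planck acceleration: a_P = √(c⁷/(ℏG)) = 5.59 × 10⁵¹ m/s².
4.04 / 5.59 × 10⁵¹ = 7.23 × 10⁻⁵²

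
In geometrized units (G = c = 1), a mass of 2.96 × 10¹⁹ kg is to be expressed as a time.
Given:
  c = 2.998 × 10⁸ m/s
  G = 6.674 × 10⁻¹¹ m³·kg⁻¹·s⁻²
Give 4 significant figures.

7.331 × 10⁻¹⁷ s

Mass → time via G/c³.
2.96 × 10¹⁹ kg × (G/c³) = 7.331 × 10⁻¹⁷ s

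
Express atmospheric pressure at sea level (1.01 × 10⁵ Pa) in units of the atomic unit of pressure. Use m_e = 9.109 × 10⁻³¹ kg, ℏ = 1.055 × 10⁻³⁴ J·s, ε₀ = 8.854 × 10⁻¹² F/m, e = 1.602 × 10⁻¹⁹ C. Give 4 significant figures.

atomic unit of pressure: P_au = E_h/a₀³ = m_e⁴e¹⁰/((4πε₀)⁵ℏ⁸) = 2.929 × 10¹³ Pa.
1.01 × 10⁵ / 2.929 × 10¹³ = 3.448 × 10⁻⁹

3.448 × 10⁻⁹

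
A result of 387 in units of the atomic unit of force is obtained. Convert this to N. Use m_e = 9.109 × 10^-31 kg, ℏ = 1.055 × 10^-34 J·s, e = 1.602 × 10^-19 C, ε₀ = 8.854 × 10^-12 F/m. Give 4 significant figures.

One atomic unit of force: F_au = E_h/a₀ = m_e²e⁶/((4πε₀)³ℏ⁴) = 8.220 × 10^-8 N.
387 × 8.220 × 10^-8 N = 3.181 × 10^-5 N

3.181 × 10^-5 N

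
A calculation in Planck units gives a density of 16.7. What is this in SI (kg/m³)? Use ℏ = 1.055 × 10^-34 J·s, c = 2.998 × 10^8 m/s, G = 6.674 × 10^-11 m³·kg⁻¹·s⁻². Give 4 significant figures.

One Planck density: ρ_P = c⁵/(ℏG²) = 5.154 × 10^96 kg/m³.
16.7 × 5.154 × 10^96 kg/m³ = 8.607 × 10^97 kg/m³

8.607 × 10^97 kg/m³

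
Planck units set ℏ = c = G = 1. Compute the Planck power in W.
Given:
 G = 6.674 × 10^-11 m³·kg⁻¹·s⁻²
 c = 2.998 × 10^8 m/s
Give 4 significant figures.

3.629 × 10^52 W

The unique combination of the constants set to 1 with dimensions of power is P_P = c⁵/G.
  = 2.422 × 10^42 / 6.674 × 10^-11
  = 3.629 × 10^52 W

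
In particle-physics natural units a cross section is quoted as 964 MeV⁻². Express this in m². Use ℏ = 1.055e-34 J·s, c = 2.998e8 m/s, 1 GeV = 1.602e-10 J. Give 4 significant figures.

3.758e-23 m²

Area is [L]² = [E]⁻²·(ℏc)²; restore (ℏc)².
1 GeV⁻² → (ℏc)² × (1 GeV in J)⁻² = 3.898e-32 m².
Convert the energy scale: 964 MeV⁻² = 9.64e8 GeV⁻².
Result: 9.64e8 × 3.898e-32 = 3.758e-23 m².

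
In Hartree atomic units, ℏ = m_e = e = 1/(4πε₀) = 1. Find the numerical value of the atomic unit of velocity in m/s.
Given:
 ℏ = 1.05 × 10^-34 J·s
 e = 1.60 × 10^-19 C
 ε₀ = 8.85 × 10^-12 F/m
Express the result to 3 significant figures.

2.19 × 10^6 m/s

Dimensional analysis gives v_au = e²/(4πε₀ℏ).
  = 2.56 × 10^-38 / 1.17 × 10^-44
  = 2.19 × 10^6 m/s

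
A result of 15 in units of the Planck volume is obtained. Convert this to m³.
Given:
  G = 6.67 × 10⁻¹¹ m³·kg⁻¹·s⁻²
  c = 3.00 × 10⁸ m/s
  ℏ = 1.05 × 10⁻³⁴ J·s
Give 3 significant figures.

6.27 × 10⁻¹⁰⁴ m³

One Planck volume: V_P = (ℏG/c³)^(3/2) = 4.18 × 10⁻¹⁰⁵ m³.
15 × 4.18 × 10⁻¹⁰⁵ m³ = 6.27 × 10⁻¹⁰⁴ m³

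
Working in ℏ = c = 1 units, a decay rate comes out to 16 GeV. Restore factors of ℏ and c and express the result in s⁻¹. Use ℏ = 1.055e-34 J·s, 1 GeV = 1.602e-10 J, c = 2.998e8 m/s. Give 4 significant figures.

A rate is [E]/ℏ; divide by ℏ.
1 GeV → 1/ℏ × (1 GeV in J) = 1.518e24 s⁻¹.
Result: 16 × 1.518e24 = 2.430e25 s⁻¹.

2.430e25 s⁻¹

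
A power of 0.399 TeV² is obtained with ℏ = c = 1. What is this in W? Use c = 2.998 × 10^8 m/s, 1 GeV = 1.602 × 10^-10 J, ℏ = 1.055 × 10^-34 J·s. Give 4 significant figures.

Power is [E]/[T] = [E]²/ℏ.
1 GeV² → 1/ℏ × (1 GeV in J)² = 2.433 × 10^14 W.
Convert the energy scale: 0.399 TeV² = 3.99 × 10^5 GeV².
Result: 3.99 × 10^5 × 2.433 × 10^14 = 9.706 × 10^19 W.

9.706 × 10^19 W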